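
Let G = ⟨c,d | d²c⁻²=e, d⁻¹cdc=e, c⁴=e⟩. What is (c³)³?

Compute successive powers of (c³), reducing at each step:
  (c³)²: (c³) · c³ = c²
  (c³)³: (c²) · c³ = c

Answer: c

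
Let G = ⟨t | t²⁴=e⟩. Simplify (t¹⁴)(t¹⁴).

Compute (t¹⁴) · (t¹⁴) by multiplying left to right and reducing via the relations at each step:
  (t¹⁴) · t¹⁴ = t⁴

Answer: t⁴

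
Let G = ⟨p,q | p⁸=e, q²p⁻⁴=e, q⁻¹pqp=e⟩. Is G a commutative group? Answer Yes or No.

p·q = pq but q·p = p³q⁻¹, so p·q ≠ q·p and G is not abelian.

Answer: No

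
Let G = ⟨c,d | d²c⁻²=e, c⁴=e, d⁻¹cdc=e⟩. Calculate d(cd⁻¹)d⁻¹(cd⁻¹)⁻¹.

[d, (cd⁻¹)] = d·(cd⁻¹)·d⁻¹·(cd⁻¹)⁻¹.
  d · (cd⁻¹) = c³
  (c³) · (d⁻¹) = cd
  (cd) · (cd) = c²

Answer: c²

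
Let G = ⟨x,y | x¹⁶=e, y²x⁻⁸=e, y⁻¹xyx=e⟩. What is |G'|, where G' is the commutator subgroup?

G' = [G, G] is generated by all commutators. The generator-pair commutators are: [x, y] = x².
The subgroup they normally generate is {e, x², x⁴, x⁶, x⁸, x¹⁰, x¹², x¹⁴}, of order 8.
Check: |G/G'| = 32/8 = 4 is the order of the abelianisation.

Answer: 8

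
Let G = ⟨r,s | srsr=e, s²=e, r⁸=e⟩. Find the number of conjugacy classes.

The conjugacy classes (representative and size) are:
  [e] (size 1), [r] (size 2), [r⁶] (size 2), [r³] (size 2), [r⁴] (size 1), [s] (size 4), [r⁵s] (size 4).
Class equation: 1 + 2 + 2 + 2 + 1 + 4 + 4 = 16 = |G|. So G has 7 conjugacy classes.

Answer: 7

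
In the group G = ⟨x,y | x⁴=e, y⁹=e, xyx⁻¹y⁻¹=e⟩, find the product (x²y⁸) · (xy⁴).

Compute (x²y⁸) · (xy⁴) by multiplying left to right and reducing via the relations at each step:
  (x²y⁸) · x = x³y⁸
  (x³y⁸) · y⁴ = x³y³

Answer: x³y³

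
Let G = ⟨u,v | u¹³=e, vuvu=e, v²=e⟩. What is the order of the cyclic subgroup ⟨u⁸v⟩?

|⟨u⁸v⟩| equals the order of u⁸v. Compute successive powers until reaching e:
  (u⁸v)¹ = u⁸v, (u⁸v)² = e.
The smallest positive k with (u⁸v)ᵏ = e is 2, so |⟨u⁸v⟩| = 2.

Answer: 2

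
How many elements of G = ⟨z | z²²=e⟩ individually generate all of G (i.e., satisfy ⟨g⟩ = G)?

G is cyclic of order 22. An element generates G iff its order is 22, and a cyclic group of order 22 has exactly φ(22) = 10 such elements.

Answer: 10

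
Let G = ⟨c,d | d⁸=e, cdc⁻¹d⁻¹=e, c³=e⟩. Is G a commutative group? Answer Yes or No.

Each pair of generators commutes: c·d = cd = d·c. Since the generators pairwise commute, every element of G commutes with every other, so G is abelian.

Answer: Yes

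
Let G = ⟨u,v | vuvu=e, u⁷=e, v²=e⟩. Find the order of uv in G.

Compute successive powers until reaching e:
  (uv)¹ = uv, (uv)² = e.
The smallest positive k with (uv)ᵏ = e is 2.

Answer: 2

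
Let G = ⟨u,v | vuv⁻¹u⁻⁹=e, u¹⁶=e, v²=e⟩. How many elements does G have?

Enumerate words in the generators, reducing via the relations: the distinct elements are
  {e, u, v, uv, u², u³, u⁴, u⁵, u⁶, u⁷, u⁸, u⁹, u²v, u³v, u¹², u¹³, u¹¹, u¹⁰, u¹⁴, u¹⁵, u⁴v, u⁵v, u⁶v, u⁷v, u⁸v, u⁹v, u¹²v, u¹³v, u¹¹v, u¹⁰v, u¹⁴v, u¹⁵v}.
No further products give new elements, so |G| = 32.

Answer: 32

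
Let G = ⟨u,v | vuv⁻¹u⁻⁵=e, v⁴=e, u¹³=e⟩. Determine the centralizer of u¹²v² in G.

⟨u¹²v²⟩ ⊆ C_G(u¹²v²) since powers of u¹²v² commute with u¹²v²; so |C_G(u¹²v²)| ≥ |⟨u¹²v²⟩| = 2.
By orbit–stabilizer, |C_G(u¹²v²)| = |G| / |conj. class of u¹²v²| = 52 / 13 = 4.
The 4 elements commuting with u¹²v² are {e, u²v, u¹⁰v³, u¹²v²}.

Answer: {e, u²v, u¹⁰v³, u¹²v²}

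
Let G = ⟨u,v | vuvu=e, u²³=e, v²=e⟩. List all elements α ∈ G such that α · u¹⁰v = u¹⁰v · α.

⟨u¹⁰v⟩ ⊆ C_G(u¹⁰v) since powers of u¹⁰v commute with u¹⁰v; so |C_G(u¹⁰v)| ≥ |⟨u¹⁰v⟩| = 2.
By orbit–stabilizer, |C_G(u¹⁰v)| = |G| / |conj. class of u¹⁰v| = 46 / 23 = 2.
The 2 elements commuting with u¹⁰v are {e, u¹⁰v}.

Answer: {e, u¹⁰v}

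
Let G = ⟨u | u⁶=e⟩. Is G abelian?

G has a single generator, so G is cyclic and hence abelian.

Answer: Yes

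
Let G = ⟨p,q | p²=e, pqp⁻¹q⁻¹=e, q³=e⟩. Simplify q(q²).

Compute q · (q²) by multiplying left to right and reducing via the relations at each step:
  q · q² = e

Answer: e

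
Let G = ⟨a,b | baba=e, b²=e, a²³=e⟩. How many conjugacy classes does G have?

The conjugacy classes (representative and size) are:
  [e] (size 1), [a] (size 2), [a²¹] (size 2), [a²⁰] (size 2), [a⁴] (size 2), [a¹⁸] (size 2), [a⁶] (size 2), [a¹⁶] (size 2), [a⁸] (size 2), [a⁹] (size 2), [a¹⁰] (size 2), [a¹²] (size 2), [a¹⁸b] (size 23).
Class equation: 1 + 2 + 2 + 2 + 2 + 2 + 2 + 2 + 2 + 2 + 2 + 2 + 23 = 46 = |G|. So G has 13 conjugacy classes.

Answer: 13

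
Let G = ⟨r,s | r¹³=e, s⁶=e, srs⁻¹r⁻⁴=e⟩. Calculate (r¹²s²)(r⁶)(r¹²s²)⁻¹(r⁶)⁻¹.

[(r¹²s²), (r⁶)] = (r¹²s²)·(r⁶)·(r¹²s²)⁻¹·(r⁶)⁻¹.
  (r¹²s²) · (r⁶) = r⁴s²
  (r⁴s²) · (r⁹s⁴) = r⁵
  (r⁵) · (r⁷) = r¹²

Answer: r¹²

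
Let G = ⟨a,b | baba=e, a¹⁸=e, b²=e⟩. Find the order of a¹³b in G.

Compute successive powers until reaching e:
  (a¹³b)¹ = a¹³b, (a¹³b)² = e.
The smallest positive k with (a¹³b)ᵏ = e is 2.

Answer: 2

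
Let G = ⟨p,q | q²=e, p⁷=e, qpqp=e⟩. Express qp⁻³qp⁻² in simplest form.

Multiply left to right, reducing at each step:
  q · p⁻³ = p³q
  (p³q) · q = p³
  (p³) · p⁻² = p

Answer: p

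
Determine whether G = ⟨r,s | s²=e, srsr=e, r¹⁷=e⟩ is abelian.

r·s = rs but s·r = r¹⁶s, so r·s ≠ s·r and G is not abelian.

Answer: No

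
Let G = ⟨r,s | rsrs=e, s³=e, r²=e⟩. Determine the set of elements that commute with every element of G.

An element z ∈ Z(G) iff z commutes with every generator.
For example e is central: e·r = r = r·e; e·s = s = s·e.
Whereas r ∉ Z(G) since r·s = rs ≠ rs² = s·r.
Checking each of the 6 elements this way gives Z(G) = {e}, of order 1.

Answer: {e}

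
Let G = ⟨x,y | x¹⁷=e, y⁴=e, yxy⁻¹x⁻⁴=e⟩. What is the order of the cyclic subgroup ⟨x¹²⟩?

|⟨x¹²⟩| equals the order of x¹². Compute successive powers until reaching e:
  (x¹²)¹ = x¹², (x¹²)² = x⁷, (x¹²)³ = x², (x¹²)⁴ = x¹⁴, (x¹²)⁵ = x⁹, (x¹²)⁶ = x⁴, (x¹²)⁷ = x¹⁶, (x¹²)⁸ = x¹¹, (x¹²)⁹ = x⁶, (x¹²)¹⁰ = x, (x¹²)¹¹ = x¹³, (x¹²)¹² = x⁸, (x¹²)¹³ = x³, (x¹²)¹⁴ = x¹⁵, (x¹²)¹⁵ = x¹⁰, (x¹²)¹⁶ = x⁵, (x¹²)¹⁷ = e.
The smallest positive k with (x¹²)ᵏ = e is 17, so |⟨x¹²⟩| = 17.

Answer: 17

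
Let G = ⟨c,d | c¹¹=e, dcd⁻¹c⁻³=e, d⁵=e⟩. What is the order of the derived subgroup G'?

G' = [G, G] is generated by all commutators. The generator-pair commutators are: [c, d] = c⁹.
The subgroup they normally generate is {e, c, c², c³, c⁴, c⁵, c⁶, c⁷, c⁸, c⁹, c¹⁰}, of order 11.
Check: |G/G'| = 55/11 = 5 is the order of the abelianisation.

Answer: 11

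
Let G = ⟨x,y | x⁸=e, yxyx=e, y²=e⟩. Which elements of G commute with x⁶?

⟨x⁶⟩ ⊆ C_G(x⁶) since powers of x⁶ commute with x⁶; so |C_G(x⁶)| ≥ |⟨x⁶⟩| = 4.
By orbit–stabilizer, |C_G(x⁶)| = |G| / |conj. class of x⁶| = 16 / 2 = 8.
The 8 elements commuting with x⁶ are {e, x, x², x³, x⁴, x⁵, x⁶, x⁷}.

Answer: {e, x, x², x³, x⁴, x⁵, x⁶, x⁷}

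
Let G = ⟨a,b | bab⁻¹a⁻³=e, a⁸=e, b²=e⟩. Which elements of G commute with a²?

⟨a²⟩ ⊆ C_G(a²) since powers of a² commute with a²; so |C_G(a²)| ≥ |⟨a²⟩| = 4.
By orbit–stabilizer, |C_G(a²)| = |G| / |conj. class of a²| = 16 / 2 = 8.
The 8 elements commuting with a² are {e, a, a², a³, a⁴, a⁵, a⁶, a⁷}.

Answer: {e, a, a², a³, a⁴, a⁵, a⁶, a⁷}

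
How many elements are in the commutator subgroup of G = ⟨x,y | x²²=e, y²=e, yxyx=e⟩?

G' = [G, G] is generated by all commutators. The generator-pair commutators are: [x, y] = x².
The subgroup they normally generate is {e, x², x⁴, x⁶, x⁸, x¹⁰, x¹², x¹⁴, x¹⁶, x¹⁸, x²⁰}, of order 11.
Check: |G/G'| = 44/11 = 4 is the order of the abelianisation.

Answer: 11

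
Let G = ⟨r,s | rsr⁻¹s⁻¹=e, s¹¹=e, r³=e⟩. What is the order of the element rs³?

Compute successive powers until reaching e:
  (rs³)¹ = rs³, (rs³)² = r²s⁶, (rs³)³ = s⁹, (rs³)⁴ = rs, (rs³)⁵ = r²s⁴, (rs³)⁶ = s⁷, (rs³)⁷ = rs¹⁰, (rs³)⁸ = r²s², (rs³)⁹ = s⁵, (rs³)¹⁰ = rs⁸, (rs³)¹¹ = r², (rs³)¹² = s³, (rs³)¹³ = rs⁶, (rs³)¹⁴ = r²s⁹, (rs³)¹⁵ = s, (rs³)¹⁶ = rs⁴, (rs³)¹⁷ = r²s⁷, (rs³)¹⁸ = s¹⁰, (rs³)¹⁹ = rs², (rs³)²⁰ = r²s⁵, (rs³)²¹ = s⁸, (rs³)²² = r, (rs³)²³ = r²s³, (rs³)²⁴ = s⁶, (rs³)²⁵ = rs⁹, (rs³)²⁶ = r²s, (rs³)²⁷ = s⁴, (rs³)²⁸ = rs⁷, (rs³)²⁹ = r²s¹⁰, (rs³)³⁰ = s², (rs³)³¹ = rs⁵, (rs³)³² = r²s⁸, (rs³)³³ = e.
The smallest positive k with (rs³)ᵏ = e is 33.

Answer: 33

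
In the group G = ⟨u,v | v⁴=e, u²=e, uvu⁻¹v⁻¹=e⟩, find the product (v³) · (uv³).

Compute (v³) · (uv³) by multiplying left to right and reducing via the relations at each step:
  (v³) · u = uv³
  (uv³) · v³ = uv²

Answer: uv²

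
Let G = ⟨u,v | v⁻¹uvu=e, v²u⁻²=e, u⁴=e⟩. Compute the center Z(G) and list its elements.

An element z ∈ Z(G) iff z commutes with every generator.
For example u² is central: (u²)·u = u³ = u·(u²); (u²)·v = v⁻¹ = v·(u²).
Whereas u ∉ Z(G) since u·v = uv ≠ uv⁻¹ = v·u.
Checking each of the 8 elements this way gives Z(G) = {e, u²}, of order 2.

Answer: {e, u²}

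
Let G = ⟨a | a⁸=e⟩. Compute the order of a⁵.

Compute successive powers until reaching e:
  (a⁵)¹ = a⁵, (a⁵)² = a², (a⁵)³ = a⁷, (a⁵)⁴ = a⁴, (a⁵)⁵ = a, (a⁵)⁶ = a⁶, (a⁵)⁷ = a³, (a⁵)⁸ = e.
The smallest positive k with (a⁵)ᵏ = e is 8.

Answer: 8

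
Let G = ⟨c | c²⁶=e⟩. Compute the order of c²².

Compute successive powers until reaching e:
  (c²²)¹ = c²², (c²²)² = c¹⁸, (c²²)³ = c¹⁴, (c²²)⁴ = c¹⁰, (c²²)⁵ = c⁶, (c²²)⁶ = c², (c²²)⁷ = c²⁴, (c²²)⁸ = c²⁰, (c²²)⁹ = c¹⁶, (c²²)¹⁰ = c¹², (c²²)¹¹ = c⁸, (c²²)¹² = c⁴, (c²²)¹³ = e.
The smallest positive k with (c²²)ᵏ = e is 13.

Answer: 13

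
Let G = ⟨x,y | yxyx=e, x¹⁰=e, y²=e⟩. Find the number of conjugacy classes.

The conjugacy classes (representative and size) are:
  [e] (size 1), [x] (size 2), [x²] (size 2), [x³] (size 2), [x⁴] (size 2), [x⁵] (size 1), [x²y] (size 5), [x³y] (size 5).
Class equation: 1 + 2 + 2 + 2 + 2 + 1 + 5 + 5 = 20 = |G|. So G has 8 conjugacy classes.

Answer: 8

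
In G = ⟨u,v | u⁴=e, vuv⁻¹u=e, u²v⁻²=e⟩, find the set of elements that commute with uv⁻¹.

⟨uv⁻¹⟩ ⊆ C_G(uv⁻¹) since powers of uv⁻¹ commute with uv⁻¹; so |C_G(uv⁻¹)| ≥ |⟨uv⁻¹⟩| = 4.
By orbit–stabilizer, |C_G(uv⁻¹)| = |G| / |conj. class of uv⁻¹| = 8 / 2 = 4.
The 4 elements commuting with uv⁻¹ are {e, u², uv⁻¹, uv}.

Answer: {e, u², uv⁻¹, uv}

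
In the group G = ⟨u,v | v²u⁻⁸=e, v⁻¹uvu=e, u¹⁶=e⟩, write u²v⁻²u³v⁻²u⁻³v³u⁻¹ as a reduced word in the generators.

Multiply left to right, reducing at each step:
  (u²) · v⁻² = u¹⁰
  (u¹⁰) · u³ = u¹³
  (u¹³) · v⁻² = u⁵
  (u⁵) · u⁻³ = u²
  (u²) · v³ = u²v⁻¹
  (u²v⁻¹) · u⁻¹ = u³v⁻¹

Answer: u³v⁻¹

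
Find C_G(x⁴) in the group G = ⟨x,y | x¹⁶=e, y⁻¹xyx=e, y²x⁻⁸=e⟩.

⟨x⁴⟩ ⊆ C_G(x⁴) since powers of x⁴ commute with x⁴; so |C_G(x⁴)| ≥ |⟨x⁴⟩| = 4.
By orbit–stabilizer, |C_G(x⁴)| = |G| / |conj. class of x⁴| = 32 / 2 = 16.
The 16 elements commuting with x⁴ are {e, x, x², x³, x⁴, x⁵, x⁶, x⁷, x⁸, x⁹, x¹⁰, x¹¹, x¹², x¹³, x¹⁴, x¹⁵}.

Answer: {e, x, x², x³, x⁴, x⁵, x⁶, x⁷, x⁸, x⁹, x¹⁰, x¹¹, x¹², x¹³, x¹⁴, x¹⁵}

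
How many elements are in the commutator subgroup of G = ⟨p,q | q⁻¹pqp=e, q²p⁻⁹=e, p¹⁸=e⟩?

G' = [G, G] is generated by all commutators. The generator-pair commutators are: [p, q] = p².
The subgroup they normally generate is {e, p², p⁴, p⁶, p⁸, p¹⁰, p¹², p¹⁴, p¹⁶}, of order 9.
Check: |G/G'| = 36/9 = 4 is the order of the abelianisation.

Answer: 9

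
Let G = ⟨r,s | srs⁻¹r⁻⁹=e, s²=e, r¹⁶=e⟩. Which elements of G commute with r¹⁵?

⟨r¹⁵⟩ ⊆ C_G(r¹⁵) since powers of r¹⁵ commute with r¹⁵; so |C_G(r¹⁵)| ≥ |⟨r¹⁵⟩| = 16.
By orbit–stabilizer, |C_G(r¹⁵)| = |G| / |conj. class of r¹⁵| = 32 / 2 = 16.
The 16 elements commuting with r¹⁵ are {e, r, r², r³, r⁴, r⁵, r⁶, r⁷, r⁸, r⁹, r¹⁰, r¹¹, r¹², r¹³, r¹⁴, r¹⁵}.

Answer: {e, r, r², r³, r⁴, r⁵, r⁶, r⁷, r⁸, r⁹, r¹⁰, r¹¹, r¹², r¹³, r¹⁴, r¹⁵}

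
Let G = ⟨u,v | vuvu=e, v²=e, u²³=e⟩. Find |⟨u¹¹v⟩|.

|⟨u¹¹v⟩| equals the order of u¹¹v. Compute successive powers until reaching e:
  (u¹¹v)¹ = u¹¹v, (u¹¹v)² = e.
The smallest positive k with (u¹¹v)ᵏ = e is 2, so |⟨u¹¹v⟩| = 2.

Answer: 2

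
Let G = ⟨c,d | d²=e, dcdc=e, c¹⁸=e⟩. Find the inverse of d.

The order of d is 2 (smallest k with dᵏ = e), so d⁻¹ = d¹ = d.
Check: d · d → d · d = e, giving e as required.

Answer: d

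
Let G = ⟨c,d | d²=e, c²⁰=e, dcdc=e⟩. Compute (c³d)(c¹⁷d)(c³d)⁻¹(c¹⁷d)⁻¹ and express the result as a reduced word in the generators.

[(c³d), (c¹⁷d)] = (c³d)·(c¹⁷d)·(c³d)⁻¹·(c¹⁷d)⁻¹.
  (c³d) · (c¹⁷d) = c⁶
  (c⁶) · (c³d) = c⁹d
  (c⁹d) · (c¹⁷d) = c¹²

Answer: c¹²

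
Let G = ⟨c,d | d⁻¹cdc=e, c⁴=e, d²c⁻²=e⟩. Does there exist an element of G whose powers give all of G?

Every cyclic group is abelian. But c·d = cd while d·c = cd⁻¹, so c·d ≠ d·c and G is not abelian. Hence G is not cyclic.

Answer: No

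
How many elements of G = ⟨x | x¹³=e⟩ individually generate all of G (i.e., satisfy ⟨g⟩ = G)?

G is cyclic of order 13. An element generates G iff its order is 13, and a cyclic group of order 13 has exactly φ(13) = 12 such elements.

Answer: 12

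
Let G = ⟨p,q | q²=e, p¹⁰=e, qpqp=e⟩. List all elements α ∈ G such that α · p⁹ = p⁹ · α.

⟨p⁹⟩ ⊆ C_G(p⁹) since powers of p⁹ commute with p⁹; so |C_G(p⁹)| ≥ |⟨p⁹⟩| = 10.
By orbit–stabilizer, |C_G(p⁹)| = |G| / |conj. class of p⁹| = 20 / 2 = 10.
The 10 elements commuting with p⁹ are {e, p, p², p³, p⁴, p⁵, p⁶, p⁷, p⁸, p⁹}.

Answer: {e, p, p², p³, p⁴, p⁵, p⁶, p⁷, p⁸, p⁹}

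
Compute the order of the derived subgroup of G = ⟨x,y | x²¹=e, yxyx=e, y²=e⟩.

G' = [G, G] is generated by all commutators. The generator-pair commutators are: [x, y] = x².
The subgroup they normally generate is {e, x, x², x³, x⁴, x⁵, x⁶, x⁷, x⁸, x⁹, x¹⁰, x¹¹, x¹², x¹³, x¹⁴, x¹⁵, x¹⁶, x¹⁷, x¹⁸, x¹⁹, x²⁰}, of order 21.
Check: |G/G'| = 42/21 = 2 is the order of the abelianisation.

Answer: 21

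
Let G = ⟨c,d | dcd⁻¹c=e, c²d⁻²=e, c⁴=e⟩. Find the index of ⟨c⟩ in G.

First find ord(c) by computing successive powers:
  c¹ = c, c² = c², c³ = c³, c⁴ = e.
So |⟨c⟩| = ord(c) = 4. With |G| = 8, by Lagrange [G : ⟨c⟩] = 8/4 = 2.

Answer: 2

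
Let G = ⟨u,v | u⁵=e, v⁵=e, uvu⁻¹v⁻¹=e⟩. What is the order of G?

Enumerate words in the generators, reducing via the relations: the distinct elements are
  {e, u, v, uv, u², u³, u⁴, v², v³, v⁴, uv², uv³, uv⁴, u²v, u³v, u⁴v, u²v², u²v³, u²v⁴, u³v², u³v³, u³v⁴, u⁴v², u⁴v³, u⁴v⁴}.
No further products give new elements, so |G| = 25.

Answer: 25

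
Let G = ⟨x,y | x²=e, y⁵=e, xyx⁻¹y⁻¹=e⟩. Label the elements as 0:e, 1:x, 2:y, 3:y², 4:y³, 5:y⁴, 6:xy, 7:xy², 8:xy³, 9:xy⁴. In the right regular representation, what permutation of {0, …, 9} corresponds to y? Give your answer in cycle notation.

(0 2 3 4 5)(1 6 7 8 9)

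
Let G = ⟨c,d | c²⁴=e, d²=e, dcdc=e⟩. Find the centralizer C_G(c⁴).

⟨c⁴⟩ ⊆ C_G(c⁴) since powers of c⁴ commute with c⁴; so |C_G(c⁴)| ≥ |⟨c⁴⟩| = 6.
By orbit–stabilizer, |C_G(c⁴)| = |G| / |conj. class of c⁴| = 48 / 2 = 24.
The 24 elements commuting with c⁴ are {e, c, c², c³, c⁴, c⁵, c⁶, c⁷, c⁸, c⁹, c¹⁰, c¹¹, c¹², c¹³, c¹⁴, c¹⁵, c¹⁶, c¹⁷, c¹⁸, c¹⁹, c²⁰, c²¹, c²², c²³}.

Answer: {e, c, c², c³, c⁴, c⁵, c⁶, c⁷, c⁸, c⁹, c¹⁰, c¹¹, c¹², c¹³, c¹⁴, c¹⁵, c¹⁶, c¹⁷, c¹⁸, c¹⁹, c²⁰, c²¹, c²², c²³}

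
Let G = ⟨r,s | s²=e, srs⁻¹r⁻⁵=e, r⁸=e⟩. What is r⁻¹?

The order of r is 8 (smallest k with rᵏ = e), so r⁻¹ = r⁷ = r⁷.
Check: r · (r⁷) → r · r⁷ = e, giving e as required.

Answer: r⁷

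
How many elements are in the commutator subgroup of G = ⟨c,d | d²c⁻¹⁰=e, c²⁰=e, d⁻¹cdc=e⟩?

G' = [G, G] is generated by all commutators. The generator-pair commutators are: [c, d] = c².
The subgroup they normally generate is {e, c², c⁴, c⁶, c⁸, c¹⁰, c¹², c¹⁴, c¹⁶, c¹⁸}, of order 10.
Check: |G/G'| = 40/10 = 4 is the order of the abelianisation.

Answer: 10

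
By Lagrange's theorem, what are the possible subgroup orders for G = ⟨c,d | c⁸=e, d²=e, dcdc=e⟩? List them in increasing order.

|G| = 16 = 2⁴. By Lagrange's theorem the order of any subgroup divides 16; the divisors of 16 are 1, 2, 4, 8, 16.

Answer: 1, 2, 4, 8, 16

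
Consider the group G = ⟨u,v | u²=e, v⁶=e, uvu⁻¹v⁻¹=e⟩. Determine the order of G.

Enumerate words in the generators, reducing via the relations: the distinct elements are
  {e, u, v, uv, v², v³, v⁴, v⁵, uv², uv³, uv⁴, uv⁵}.
No further products give new elements, so |G| = 12.

Answer: 12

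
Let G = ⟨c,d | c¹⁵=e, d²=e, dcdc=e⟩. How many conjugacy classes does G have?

The conjugacy classes (representative and size) are:
  [e] (size 1), [c¹⁴] (size 2), [c²] (size 2), [c³] (size 2), [c⁴] (size 2), [c¹⁰] (size 2), [c⁹] (size 2), [c⁷] (size 2), [c¹³d] (size 15).
Class equation: 1 + 2 + 2 + 2 + 2 + 2 + 2 + 2 + 15 = 30 = |G|. So G has 9 conjugacy classes.

Answer: 9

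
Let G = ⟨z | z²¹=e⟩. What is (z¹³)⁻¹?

The order of (z¹³) is 21 (smallest k with (z¹³)ᵏ = e), so (z¹³)⁻¹ = (z¹³)²⁰ = z⁸.
Check: (z¹³) · (z⁸) → (z¹³) · z⁸ = e, giving e as required.

Answer: z⁸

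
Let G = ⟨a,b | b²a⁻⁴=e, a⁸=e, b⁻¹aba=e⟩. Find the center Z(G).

An element z ∈ Z(G) iff z commutes with every generator.
For example a⁴ is central: (a⁴)·a = a⁵ = a·(a⁴); (a⁴)·b = b⁻¹ = b·(a⁴).
Whereas a ∉ Z(G) since a·b = ab ≠ a³b⁻¹ = b·a.
Checking each of the 16 elements this way gives Z(G) = {e, a⁴}, of order 2.

Answer: {e, a⁴}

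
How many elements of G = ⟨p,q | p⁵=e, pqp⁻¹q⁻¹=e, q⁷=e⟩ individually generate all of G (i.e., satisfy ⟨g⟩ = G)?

G is cyclic of order 35. An element generates G iff its order is 35, and a cyclic group of order 35 has exactly φ(35) = 24 such elements.

Answer: 24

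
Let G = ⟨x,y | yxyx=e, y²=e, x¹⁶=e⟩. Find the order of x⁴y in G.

Compute successive powers until reaching e:
  (x⁴y)¹ = x⁴y, (x⁴y)² = e.
The smallest positive k with (x⁴y)ᵏ = e is 2.

Answer: 2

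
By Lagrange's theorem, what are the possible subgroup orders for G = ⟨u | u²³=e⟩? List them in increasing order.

|G| = 23 = 23. By Lagrange's theorem the order of any subgroup divides 23; the divisors of 23 are 1, 23.

Answer: 1, 23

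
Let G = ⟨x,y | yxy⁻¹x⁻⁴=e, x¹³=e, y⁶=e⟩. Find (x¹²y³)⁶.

Compute successive powers of (x¹²y³), reducing at each step:
  (x¹²y³)²: (x¹²y³) · x¹² = y³;   (y³) · y³ = e
  (x¹²y³)³: e · x¹² = x¹²;   (x¹²) · y³ = x¹²y³
  (x¹²y³)⁴: (x¹²y³) · x¹² = y³;   (y³) · y³ = e
  (x¹²y³)⁵: e · x¹² = x¹²;   (x¹²) · y³ = x¹²y³
  (x¹²y³)⁶: (x¹²y³) · x¹² = y³;   (y³) · y³ = e

Answer: e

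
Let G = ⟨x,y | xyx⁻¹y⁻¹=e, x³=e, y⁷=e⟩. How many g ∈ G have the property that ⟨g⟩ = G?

G is cyclic of order 21. An element generates G iff its order is 21, and a cyclic group of order 21 has exactly φ(21) = 12 such elements.

Answer: 12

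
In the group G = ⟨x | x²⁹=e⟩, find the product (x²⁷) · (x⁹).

Compute (x²⁷) · (x⁹) by multiplying left to right and reducing via the relations at each step:
  (x²⁷) · x⁹ = x⁷

Answer: x⁷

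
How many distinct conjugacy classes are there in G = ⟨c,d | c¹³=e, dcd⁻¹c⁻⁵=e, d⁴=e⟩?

The conjugacy classes (representative and size) are:
  [e] (size 1), [c] (size 4), [c²] (size 4), [c⁹] (size 4), [c¹²d] (size 13), [c⁴d²] (size 13), [c¹²d³] (size 13).
Class equation: 1 + 4 + 4 + 4 + 13 + 13 + 13 = 52 = |G|. So G has 7 conjugacy classes.

Answer: 7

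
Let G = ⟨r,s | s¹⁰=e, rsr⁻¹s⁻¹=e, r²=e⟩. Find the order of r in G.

Compute successive powers until reaching e:
  r¹ = r, r² = e.
The smallest positive k with rᵏ = e is 2.

Answer: 2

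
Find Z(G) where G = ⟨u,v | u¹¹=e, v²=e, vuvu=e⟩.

An element z ∈ Z(G) iff z commutes with every generator.
For example e is central: e·u = u = u·e; e·v = v = v·e.
Whereas u ∉ Z(G) since u·v = uv ≠ u¹⁰v = v·u.
Checking each of the 22 elements this way gives Z(G) = {e}, of order 1.

Answer: {e}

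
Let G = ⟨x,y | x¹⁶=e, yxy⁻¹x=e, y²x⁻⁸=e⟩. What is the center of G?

An element z ∈ Z(G) iff z commutes with every generator.
For example x⁸ is central: (x⁸)·x = x⁹ = x·(x⁸); (x⁸)·y = y⁻¹ = y·(x⁸).
Whereas x ∉ Z(G) since x·y = xy ≠ x⁷y⁻¹ = y·x.
Checking each of the 32 elements this way gives Z(G) = {e, x⁸}, of order 2.

Answer: {e, x⁸}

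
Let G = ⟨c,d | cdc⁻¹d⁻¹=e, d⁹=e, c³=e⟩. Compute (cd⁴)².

Compute successive powers of (cd⁴), reducing at each step:
  (cd⁴)²: (cd⁴) · c = c²d⁴;   (c²d⁴) · d⁴ = c²d⁸

Answer: c²d⁸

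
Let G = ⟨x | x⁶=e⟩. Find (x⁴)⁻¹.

The order of (x⁴) is 3 (smallest k with (x⁴)ᵏ = e), so (x⁴)⁻¹ = (x⁴)² = x².
Check: (x⁴) · (x²) → (x⁴) · x² = e, giving e as required.

Answer: x²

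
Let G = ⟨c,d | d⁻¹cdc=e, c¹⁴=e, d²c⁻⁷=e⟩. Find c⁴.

Compute successive powers of c, reducing at each step:
  c²: c · c = c²
  c³: (c²) · c = c³
  c⁴: (c³) · c = c⁴

Answer: c⁴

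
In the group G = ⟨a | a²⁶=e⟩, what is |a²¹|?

Compute successive powers until reaching e:
  (a²¹)¹ = a²¹, (a²¹)² = a¹⁶, (a²¹)³ = a¹¹, (a²¹)⁴ = a⁶, (a²¹)⁵ = a, (a²¹)⁶ = a²², (a²¹)⁷ = a¹⁷, (a²¹)⁸ = a¹², (a²¹)⁹ = a⁷, (a²¹)¹⁰ = a², (a²¹)¹¹ = a²³, (a²¹)¹² = a¹⁸, (a²¹)¹³ = a¹³, (a²¹)¹⁴ = a⁸, (a²¹)¹⁵ = a³, (a²¹)¹⁶ = a²⁴, (a²¹)¹⁷ = a¹⁹, (a²¹)¹⁸ = a¹⁴, (a²¹)¹⁹ = a⁹, (a²¹)²⁰ = a⁴, (a²¹)²¹ = a²⁵, (a²¹)²² = a²⁰, (a²¹)²³ = a¹⁵, (a²¹)²⁴ = a¹⁰, (a²¹)²⁵ = a⁵, (a²¹)²⁶ = e.
The smallest positive k with (a²¹)ᵏ = e is 26.

Answer: 26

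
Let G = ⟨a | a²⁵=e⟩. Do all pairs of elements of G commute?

G has a single generator, so G is cyclic and hence abelian.

Answer: Yes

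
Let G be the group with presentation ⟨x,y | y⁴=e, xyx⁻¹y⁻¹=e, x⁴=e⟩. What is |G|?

Enumerate words in the generators, reducing via the relations: the distinct elements are
  {e, x, y, xy, x², x³, y², y³, xy², xy³, x²y, x³y, x²y², x²y³, x³y², x³y³}.
No further products give new elements, so |G| = 16.

Answer: 16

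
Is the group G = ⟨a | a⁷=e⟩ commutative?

G has a single generator, so G is cyclic and hence abelian.

Answer: Yes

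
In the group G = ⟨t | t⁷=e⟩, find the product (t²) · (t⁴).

Compute (t²) · (t⁴) by multiplying left to right and reducing via the relations at each step:
  (t²) · t⁴ = t⁶

Answer: t⁶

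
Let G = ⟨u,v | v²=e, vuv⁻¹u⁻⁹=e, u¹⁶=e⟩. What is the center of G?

An element z ∈ Z(G) iff z commutes with every generator.
For example u² is central: (u²)·u = u³ = u·(u²); (u²)·v = u²v = v·(u²).
Whereas u ∉ Z(G) since u·v = uv ≠ u⁹v = v·u.
Checking each of the 32 elements this way gives Z(G) = {e, u², u⁴, u⁶, u⁸, u¹⁰, u¹², u¹⁴}, of order 8.

Answer: {e, u², u⁴, u⁶, u⁸, u¹⁰, u¹², u¹⁴}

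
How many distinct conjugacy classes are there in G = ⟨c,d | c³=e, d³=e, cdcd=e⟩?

The conjugacy classes (representative and size) are:
  [e] (size 1), [dc²] (size 4), [d²c] (size 4), [c²d²] (size 3).
Class equation: 1 + 4 + 4 + 3 = 12 = |G|. So G has 4 conjugacy classes.

Answer: 4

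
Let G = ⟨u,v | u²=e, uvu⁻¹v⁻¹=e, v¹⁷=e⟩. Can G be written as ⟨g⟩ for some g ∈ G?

|G| = 34. The element uv has order 34 (its powers give 34 distinct elements), so ⟨uv⟩ = G and G is cyclic.

Answer: Yes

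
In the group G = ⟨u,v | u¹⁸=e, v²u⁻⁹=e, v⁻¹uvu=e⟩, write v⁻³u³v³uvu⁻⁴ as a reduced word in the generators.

Multiply left to right, reducing at each step:
  v · u³ = u⁶v⁻¹
  (u⁶v⁻¹) · v³ = u¹⁵
  (u¹⁵) · u = u¹⁶
  (u¹⁶) · v = u⁷v⁻¹
  (u⁷v⁻¹) · u⁻⁴ = u²v

Answer: u²v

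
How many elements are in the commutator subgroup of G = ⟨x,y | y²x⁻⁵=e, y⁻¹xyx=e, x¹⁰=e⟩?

G' = [G, G] is generated by all commutators. The generator-pair commutators are: [x, y] = x².
The subgroup they normally generate is {e, x², x⁴, x⁶, x⁸}, of order 5.
Check: |G/G'| = 20/5 = 4 is the order of the abelianisation.

Answer: 5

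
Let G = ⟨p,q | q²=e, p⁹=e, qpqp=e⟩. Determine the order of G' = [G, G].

G' = [G, G] is generated by all commutators. The generator-pair commutators are: [p, q] = p².
The subgroup they normally generate is {e, p, p², p³, p⁴, p⁵, p⁶, p⁷, p⁸}, of order 9.
Check: |G/G'| = 18/9 = 2 is the order of the abelianisation.

Answer: 9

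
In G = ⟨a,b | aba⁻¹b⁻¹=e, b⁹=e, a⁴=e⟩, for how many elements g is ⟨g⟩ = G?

G is cyclic of order 36. An element generates G iff its order is 36, and a cyclic group of order 36 has exactly φ(36) = 12 such elements.

Answer: 12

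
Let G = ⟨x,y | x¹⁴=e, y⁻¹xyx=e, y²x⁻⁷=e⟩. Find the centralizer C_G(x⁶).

⟨x⁶⟩ ⊆ C_G(x⁶) since powers of x⁶ commute with x⁶; so |C_G(x⁶)| ≥ |⟨x⁶⟩| = 7.
By orbit–stabilizer, |C_G(x⁶)| = |G| / |conj. class of x⁶| = 28 / 2 = 14.
The 14 elements commuting with x⁶ are {e, x, x², x³, x⁴, x⁵, x⁶, x⁷, x⁸, x⁹, x¹⁰, x¹¹, x¹², x¹³}.

Answer: {e, x, x², x³, x⁴, x⁵, x⁶, x⁷, x⁸, x⁹, x¹⁰, x¹¹, x¹², x¹³}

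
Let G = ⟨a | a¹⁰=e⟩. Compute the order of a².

Compute successive powers until reaching e:
  (a²)¹ = a², (a²)² = a⁴, (a²)³ = a⁶, (a²)⁴ = a⁸, (a²)⁵ = e.
The smallest positive k with (a²)ᵏ = e is 5.

Answer: 5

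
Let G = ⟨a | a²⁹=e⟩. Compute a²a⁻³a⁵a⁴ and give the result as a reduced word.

Multiply left to right, reducing at each step:
  (a²) · a⁻³ = a²⁸
  (a²⁸) · a⁵ = a⁴
  (a⁴) · a⁴ = a⁸

Answer: a⁸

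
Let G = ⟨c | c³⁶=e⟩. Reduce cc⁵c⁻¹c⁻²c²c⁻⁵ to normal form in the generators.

Multiply left to right, reducing at each step:
  c · c⁵ = c⁶
  (c⁶) · c⁻¹ = c⁵
  (c⁵) · c⁻² = c³
  (c³) · c² = c⁵
  (c⁵) · c⁻⁵ = e

Answer: e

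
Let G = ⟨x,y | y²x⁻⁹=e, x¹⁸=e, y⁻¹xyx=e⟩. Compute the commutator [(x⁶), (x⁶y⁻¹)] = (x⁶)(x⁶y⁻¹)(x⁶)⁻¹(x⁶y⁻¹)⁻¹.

[(x⁶), (x⁶y⁻¹)] = (x⁶)·(x⁶y⁻¹)·(x⁶)⁻¹·(x⁶y⁻¹)⁻¹.
  (x⁶) · (x⁶y⁻¹) = x³y
  (x³y) · (x¹²) = y⁻¹
  (y⁻¹) · (x⁶y) = x¹²

Answer: x¹²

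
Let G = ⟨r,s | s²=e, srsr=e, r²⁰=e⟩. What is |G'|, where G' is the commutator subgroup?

G' = [G, G] is generated by all commutators. The generator-pair commutators are: [r, s] = r².
The subgroup they normally generate is {e, r², r⁴, r⁶, r⁸, r¹⁰, r¹², r¹⁴, r¹⁶, r¹⁸}, of order 10.
Check: |G/G'| = 40/10 = 4 is the order of the abelianisation.

Answer: 10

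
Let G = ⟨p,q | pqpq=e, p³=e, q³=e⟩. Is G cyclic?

Every cyclic group is abelian. But p·q = pq while q·p = p²q², so p·q ≠ q·p and G is not abelian. Hence G is not cyclic.

Answer: No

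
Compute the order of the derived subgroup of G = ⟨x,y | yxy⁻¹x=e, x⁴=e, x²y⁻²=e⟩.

G' = [G, G] is generated by all commutators. The generator-pair commutators are: [x, y] = x².
The subgroup they normally generate is {e, x²}, of order 2.
Check: |G/G'| = 8/2 = 4 is the order of the abelianisation.

Answer: 2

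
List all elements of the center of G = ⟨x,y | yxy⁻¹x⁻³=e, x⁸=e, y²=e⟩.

An element z ∈ Z(G) iff z commutes with every generator.
For example x⁴ is central: (x⁴)·x = x⁵ = x·(x⁴); (x⁴)·y = x⁴y = y·(x⁴).
Whereas x ∉ Z(G) since x·y = xy ≠ x³y = y·x.
Checking each of the 16 elements this way gives Z(G) = {e, x⁴}, of order 2.

Answer: {e, x⁴}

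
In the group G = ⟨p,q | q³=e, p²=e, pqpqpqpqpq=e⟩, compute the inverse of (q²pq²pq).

The order of (q²pq²pq) is 3 (smallest k with (q²pq²pq)ᵏ = e), so (q²pq²pq)⁻¹ = (q²pq²pq)² = q²pqpq.
Check: (q²pq²pq) · (q²pqpq) → (q²pq²pq) · q² = q²pq²p;   (q²pq²p) · p = q²pq²;   (q²pq²) · q = q²p;   (q²p) · p = q²;   (q²) · q = e, giving e as required.

Answer: q²pqpq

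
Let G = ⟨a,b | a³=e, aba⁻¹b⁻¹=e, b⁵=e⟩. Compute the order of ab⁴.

Compute successive powers until reaching e:
  (ab⁴)¹ = ab⁴, (ab⁴)² = a²b³, (ab⁴)³ = b², (ab⁴)⁴ = ab, (ab⁴)⁵ = a², (ab⁴)⁶ = b⁴, (ab⁴)⁷ = ab³, (ab⁴)⁸ = a²b², (ab⁴)⁹ = b, (ab⁴)¹⁰ = a, (ab⁴)¹¹ = a²b⁴, (ab⁴)¹² = b³, (ab⁴)¹³ = ab², (ab⁴)¹⁴ = a²b, (ab⁴)¹⁵ = e.
The smallest positive k with (ab⁴)ᵏ = e is 15.

Answer: 15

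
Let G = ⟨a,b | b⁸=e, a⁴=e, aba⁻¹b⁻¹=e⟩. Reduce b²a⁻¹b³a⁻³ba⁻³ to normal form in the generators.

Multiply left to right, reducing at each step:
  (b²) · a⁻¹ = a³b²
  (a³b²) · b³ = a³b⁵
  (a³b⁵) · a⁻³ = b⁵
  (b⁵) · b = b⁶
  (b⁶) · a⁻³ = ab⁶

Answer: ab⁶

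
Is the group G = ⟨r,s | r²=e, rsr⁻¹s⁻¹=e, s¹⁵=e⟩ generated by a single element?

|G| = 30. The element rs has order 30 (its powers give 30 distinct elements), so ⟨rs⟩ = G and G is cyclic.

Answer: Yes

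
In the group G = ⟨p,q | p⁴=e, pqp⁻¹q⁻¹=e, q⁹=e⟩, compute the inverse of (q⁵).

The order of (q⁵) is 9 (smallest k with (q⁵)ᵏ = e), so (q⁵)⁻¹ = (q⁵)⁸ = q⁴.
Check: (q⁵) · (q⁴) → (q⁵) · q⁴ = e, giving e as required.

Answer: q⁴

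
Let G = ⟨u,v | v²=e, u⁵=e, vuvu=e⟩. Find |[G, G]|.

G' = [G, G] is generated by all commutators. The generator-pair commutators are: [u, v] = u².
The subgroup they normally generate is {e, u, u², u³, u⁴}, of order 5.
Check: |G/G'| = 10/5 = 2 is the order of the abelianisation.

Answer: 5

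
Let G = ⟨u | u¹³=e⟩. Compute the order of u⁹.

Compute successive powers until reaching e:
  (u⁹)¹ = u⁹, (u⁹)² = u⁵, (u⁹)³ = u, (u⁹)⁴ = u¹⁰, (u⁹)⁵ = u⁶, (u⁹)⁶ = u², (u⁹)⁷ = u¹¹, (u⁹)⁸ = u⁷, (u⁹)⁹ = u³, (u⁹)¹⁰ = u¹², (u⁹)¹¹ = u⁸, (u⁹)¹² = u⁴, (u⁹)¹³ = e.
The smallest positive k with (u⁹)ᵏ = e is 13.

Answer: 13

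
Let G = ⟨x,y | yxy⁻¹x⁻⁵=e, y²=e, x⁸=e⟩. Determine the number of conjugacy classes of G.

The conjugacy classes (representative and size) are:
  [e] (size 1), [x⁵] (size 2), [x²] (size 1), [x⁷] (size 2), [x⁴] (size 1), [x⁶] (size 1), [y] (size 2), [x⁵y] (size 2), [x²y] (size 2), [x³y] (size 2).
Class equation: 1 + 2 + 1 + 2 + 1 + 1 + 2 + 2 + 2 + 2 = 16 = |G|. So G has 10 conjugacy classes.

Answer: 10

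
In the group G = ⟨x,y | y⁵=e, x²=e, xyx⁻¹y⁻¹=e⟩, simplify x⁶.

Compute successive powers of x, reducing at each step:
  x²: x · x = e
  x³: e · x = x
  x⁴: x · x = e
  x⁵: e · x = x
  x⁶: x · x = e

Answer: e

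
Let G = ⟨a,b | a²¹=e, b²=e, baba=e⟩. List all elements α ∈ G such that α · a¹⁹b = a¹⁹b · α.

⟨a¹⁹b⟩ ⊆ C_G(a¹⁹b) since powers of a¹⁹b commute with a¹⁹b; so |C_G(a¹⁹b)| ≥ |⟨a¹⁹b⟩| = 2.
By orbit–stabilizer, |C_G(a¹⁹b)| = |G| / |conj. class of a¹⁹b| = 42 / 21 = 2.
The 2 elements commuting with a¹⁹b are {e, a¹⁹b}.

Answer: {e, a¹⁹b}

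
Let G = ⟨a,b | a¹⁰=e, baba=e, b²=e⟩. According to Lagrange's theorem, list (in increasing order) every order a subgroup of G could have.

|G| = 20 = 2² · 5. By Lagrange's theorem the order of any subgroup divides 20; the divisors of 20 are 1, 2, 4, 5, 10, 20.

Answer: 1, 2, 4, 5, 10, 20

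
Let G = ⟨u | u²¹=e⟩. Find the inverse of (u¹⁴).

The order of (u¹⁴) is 3 (smallest k with (u¹⁴)ᵏ = e), so (u¹⁴)⁻¹ = (u¹⁴)² = u⁷.
Check: (u¹⁴) · (u⁷) → (u¹⁴) · u⁷ = e, giving e as required.

Answer: u⁷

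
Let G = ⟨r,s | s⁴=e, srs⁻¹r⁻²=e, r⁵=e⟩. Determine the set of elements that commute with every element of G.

An element z ∈ Z(G) iff z commutes with every generator.
For example e is central: e·r = r = r·e; e·s = s = s·e.
Whereas r ∉ Z(G) since r·s = rs ≠ r²s = s·r.
Checking each of the 20 elements this way gives Z(G) = {e}, of order 1.

Answer: {e}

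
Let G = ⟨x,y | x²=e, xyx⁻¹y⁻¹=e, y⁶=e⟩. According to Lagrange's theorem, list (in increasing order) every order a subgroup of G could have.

|G| = 12 = 2² · 3. By Lagrange's theorem the order of any subgroup divides 12; the divisors of 12 are 1, 2, 3, 4, 6, 12.

Answer: 1, 2, 3, 4, 6, 12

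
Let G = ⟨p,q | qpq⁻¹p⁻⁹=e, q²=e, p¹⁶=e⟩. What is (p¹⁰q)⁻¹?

The order of (p¹⁰q) is 8 (smallest k with (p¹⁰q)ᵏ = e), so (p¹⁰q)⁻¹ = (p¹⁰q)⁷ = p⁶q.
Check: (p¹⁰q) · (p⁶q) → (p¹⁰q) · p⁶ = q;   q · q = e, giving e as required.

Answer: p⁶q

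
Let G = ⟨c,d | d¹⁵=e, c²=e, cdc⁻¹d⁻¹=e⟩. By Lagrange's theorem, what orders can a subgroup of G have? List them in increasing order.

|G| = 30 = 2 · 3 · 5. By Lagrange's theorem the order of any subgroup divides 30; the divisors of 30 are 1, 2, 3, 5, 6, 10, 15, 30.

Answer: 1, 2, 3, 5, 6, 10, 15, 30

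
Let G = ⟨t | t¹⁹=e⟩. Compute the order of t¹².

Compute successive powers until reaching e:
  (t¹²)¹ = t¹², (t¹²)² = t⁵, (t¹²)³ = t¹⁷, (t¹²)⁴ = t¹⁰, (t¹²)⁵ = t³, (t¹²)⁶ = t¹⁵, (t¹²)⁷ = t⁸, (t¹²)⁸ = t, (t¹²)⁹ = t¹³, (t¹²)¹⁰ = t⁶, (t¹²)¹¹ = t¹⁸, (t¹²)¹² = t¹¹, (t¹²)¹³ = t⁴, (t¹²)¹⁴ = t¹⁶, (t¹²)¹⁵ = t⁹, (t¹²)¹⁶ = t², (t¹²)¹⁷ = t¹⁴, (t¹²)¹⁸ = t⁷, (t¹²)¹⁹ = e.
The smallest positive k with (t¹²)ᵏ = e is 19.

Answer: 19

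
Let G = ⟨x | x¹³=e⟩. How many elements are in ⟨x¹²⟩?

|⟨x¹²⟩| equals the order of x¹². Compute successive powers until reaching e:
  (x¹²)¹ = x¹², (x¹²)² = x¹¹, (x¹²)³ = x¹⁰, (x¹²)⁴ = x⁹, (x¹²)⁵ = x⁸, (x¹²)⁶ = x⁷, (x¹²)⁷ = x⁶, (x¹²)⁸ = x⁵, (x¹²)⁹ = x⁴, (x¹²)¹⁰ = x³, (x¹²)¹¹ = x², (x¹²)¹² = x, (x¹²)¹³ = e.
The smallest positive k with (x¹²)ᵏ = e is 13, so |⟨x¹²⟩| = 13.

Answer: 13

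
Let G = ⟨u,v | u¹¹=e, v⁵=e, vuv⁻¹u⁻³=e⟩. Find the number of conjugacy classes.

The conjugacy classes (representative and size) are:
  [e] (size 1), [u³] (size 5), [u⁶] (size 5), [u⁷v] (size 11), [u⁹v²] (size 11), [u⁷v³] (size 11), [u⁷v⁴] (size 11).
Class equation: 1 + 5 + 5 + 11 + 11 + 11 + 11 = 55 = |G|. So G has 7 conjugacy classes.

Answer: 7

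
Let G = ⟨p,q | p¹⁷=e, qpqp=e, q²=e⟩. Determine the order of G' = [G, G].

G' = [G, G] is generated by all commutators. The generator-pair commutators are: [p, q] = p².
The subgroup they normally generate is {e, p, p², p³, p⁴, p⁵, p⁶, p⁷, p⁸, p⁹, p¹⁰, p¹¹, p¹², p¹³, p¹⁴, p¹⁵, p¹⁶}, of order 17.
Check: |G/G'| = 34/17 = 2 is the order of the abelianisation.

Answer: 17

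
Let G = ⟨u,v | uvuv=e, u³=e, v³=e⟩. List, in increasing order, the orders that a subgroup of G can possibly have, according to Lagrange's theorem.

|G| = 12 = 2² · 3. By Lagrange's theorem the order of any subgroup divides 12; the divisors of 12 are 1, 2, 3, 4, 6, 12.

Answer: 1, 2, 3, 4, 6, 12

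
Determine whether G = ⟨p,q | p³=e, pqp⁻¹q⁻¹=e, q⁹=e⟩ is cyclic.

|G| = 27, but the maximum element order in G is 9 < 27. No single element generates all of G, so G is not cyclic.

Answer: No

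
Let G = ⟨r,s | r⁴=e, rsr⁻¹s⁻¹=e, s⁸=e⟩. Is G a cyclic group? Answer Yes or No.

|G| = 32, but the maximum element order in G is 8 < 32. No single element generates all of G, so G is not cyclic.

Answer: No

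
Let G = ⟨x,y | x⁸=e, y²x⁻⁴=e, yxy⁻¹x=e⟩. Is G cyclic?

Every cyclic group is abelian. But x·y = xy while y·x = x³y⁻¹, so x·y ≠ y·x and G is not abelian. Hence G is not cyclic.

Answer: No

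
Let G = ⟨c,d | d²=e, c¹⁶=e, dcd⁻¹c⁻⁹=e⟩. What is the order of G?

Enumerate words in the generators, reducing via the relations: the distinct elements are
  {c, d, e, cd, c², c³, c⁴, c⁵, c⁶, c⁷, c⁸, c⁹, c²d, c³d, c¹², c¹³, c¹¹, c¹⁰, c¹⁴, c¹⁵, c⁴d, c⁵d, c⁶d, c⁷d, c⁸d, c⁹d, c¹²d, c¹³d, c¹¹d, c¹⁰d, c¹⁴d, c¹⁵d}.
No further products give new elements, so |G| = 32.

Answer: 32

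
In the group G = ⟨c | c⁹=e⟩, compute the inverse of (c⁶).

The order of (c⁶) is 3 (smallest k with (c⁶)ᵏ = e), so (c⁶)⁻¹ = (c⁶)² = c³.
Check: (c⁶) · (c³) → (c⁶) · c³ = e, giving e as required.

Answer: c³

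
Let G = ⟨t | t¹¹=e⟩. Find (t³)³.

Compute successive powers of (t³), reducing at each step:
  (t³)²: (t³) · t³ = t⁶
  (t³)³: (t⁶) · t³ = t⁹

Answer: t⁹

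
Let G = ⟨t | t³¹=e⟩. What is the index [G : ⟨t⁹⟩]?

First find ord(t⁹) by computing successive powers:
  (t⁹)¹ = t⁹, (t⁹)² = t¹⁸, (t⁹)³ = t²⁷, (t⁹)⁴ = t⁵, (t⁹)⁵ = t¹⁴, (t⁹)⁶ = t²³, (t⁹)⁷ = t, (t⁹)⁸ = t¹⁰, (t⁹)⁹ = t¹⁹, (t⁹)¹⁰ = t²⁸, (t⁹)¹¹ = t⁶, (t⁹)¹² = t¹⁵, (t⁹)¹³ = t²⁴, (t⁹)¹⁴ = t², (t⁹)¹⁵ = t¹¹, (t⁹)¹⁶ = t²⁰, (t⁹)¹⁷ = t²⁹, (t⁹)¹⁸ = t⁷, (t⁹)¹⁹ = t¹⁶, (t⁹)²⁰ = t²⁵, (t⁹)²¹ = t³, (t⁹)²² = t¹², (t⁹)²³ = t²¹, (t⁹)²⁴ = t³⁰, (t⁹)²⁵ = t⁸, (t⁹)²⁶ = t¹⁷, (t⁹)²⁷ = t²⁶, (t⁹)²⁸ = t⁴, (t⁹)²⁹ = t¹³, (t⁹)³⁰ = t²², (t⁹)³¹ = e.
So |⟨t⁹⟩| = ord(t⁹) = 31. With |G| = 31, by Lagrange [G : ⟨t⁹⟩] = 31/31 = 1.

Answer: 1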